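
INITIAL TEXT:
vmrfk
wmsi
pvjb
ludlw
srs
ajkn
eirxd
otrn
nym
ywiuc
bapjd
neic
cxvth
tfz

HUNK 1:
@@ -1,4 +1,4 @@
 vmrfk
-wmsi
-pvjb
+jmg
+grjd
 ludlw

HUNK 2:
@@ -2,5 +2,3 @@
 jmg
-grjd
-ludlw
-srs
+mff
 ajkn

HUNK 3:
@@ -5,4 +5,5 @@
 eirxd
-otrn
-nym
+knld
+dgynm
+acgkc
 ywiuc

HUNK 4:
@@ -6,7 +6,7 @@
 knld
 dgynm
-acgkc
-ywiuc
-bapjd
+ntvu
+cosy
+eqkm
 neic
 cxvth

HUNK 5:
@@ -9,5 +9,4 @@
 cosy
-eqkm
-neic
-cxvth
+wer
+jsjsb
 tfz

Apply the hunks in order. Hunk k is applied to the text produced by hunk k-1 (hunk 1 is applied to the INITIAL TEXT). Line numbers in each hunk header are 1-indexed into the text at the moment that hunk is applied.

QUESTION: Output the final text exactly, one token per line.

Answer: vmrfk
jmg
mff
ajkn
eirxd
knld
dgynm
ntvu
cosy
wer
jsjsb
tfz

Derivation:
Hunk 1: at line 1 remove [wmsi,pvjb] add [jmg,grjd] -> 14 lines: vmrfk jmg grjd ludlw srs ajkn eirxd otrn nym ywiuc bapjd neic cxvth tfz
Hunk 2: at line 2 remove [grjd,ludlw,srs] add [mff] -> 12 lines: vmrfk jmg mff ajkn eirxd otrn nym ywiuc bapjd neic cxvth tfz
Hunk 3: at line 5 remove [otrn,nym] add [knld,dgynm,acgkc] -> 13 lines: vmrfk jmg mff ajkn eirxd knld dgynm acgkc ywiuc bapjd neic cxvth tfz
Hunk 4: at line 6 remove [acgkc,ywiuc,bapjd] add [ntvu,cosy,eqkm] -> 13 lines: vmrfk jmg mff ajkn eirxd knld dgynm ntvu cosy eqkm neic cxvth tfz
Hunk 5: at line 9 remove [eqkm,neic,cxvth] add [wer,jsjsb] -> 12 lines: vmrfk jmg mff ajkn eirxd knld dgynm ntvu cosy wer jsjsb tfz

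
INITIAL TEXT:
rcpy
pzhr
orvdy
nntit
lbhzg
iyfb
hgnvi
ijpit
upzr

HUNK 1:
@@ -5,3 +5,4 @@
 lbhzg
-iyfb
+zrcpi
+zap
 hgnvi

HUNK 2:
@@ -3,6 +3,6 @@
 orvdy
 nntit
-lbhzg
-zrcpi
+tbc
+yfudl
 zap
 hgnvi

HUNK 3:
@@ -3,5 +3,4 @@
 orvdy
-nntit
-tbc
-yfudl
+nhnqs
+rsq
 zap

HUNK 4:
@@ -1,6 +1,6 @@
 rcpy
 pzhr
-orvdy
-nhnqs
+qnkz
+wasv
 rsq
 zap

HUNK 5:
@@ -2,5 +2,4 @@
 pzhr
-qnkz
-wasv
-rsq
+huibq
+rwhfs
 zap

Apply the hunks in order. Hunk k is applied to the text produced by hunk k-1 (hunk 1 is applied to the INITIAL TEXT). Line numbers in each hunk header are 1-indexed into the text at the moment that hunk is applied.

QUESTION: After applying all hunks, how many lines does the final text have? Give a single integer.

Answer: 8

Derivation:
Hunk 1: at line 5 remove [iyfb] add [zrcpi,zap] -> 10 lines: rcpy pzhr orvdy nntit lbhzg zrcpi zap hgnvi ijpit upzr
Hunk 2: at line 3 remove [lbhzg,zrcpi] add [tbc,yfudl] -> 10 lines: rcpy pzhr orvdy nntit tbc yfudl zap hgnvi ijpit upzr
Hunk 3: at line 3 remove [nntit,tbc,yfudl] add [nhnqs,rsq] -> 9 lines: rcpy pzhr orvdy nhnqs rsq zap hgnvi ijpit upzr
Hunk 4: at line 1 remove [orvdy,nhnqs] add [qnkz,wasv] -> 9 lines: rcpy pzhr qnkz wasv rsq zap hgnvi ijpit upzr
Hunk 5: at line 2 remove [qnkz,wasv,rsq] add [huibq,rwhfs] -> 8 lines: rcpy pzhr huibq rwhfs zap hgnvi ijpit upzr
Final line count: 8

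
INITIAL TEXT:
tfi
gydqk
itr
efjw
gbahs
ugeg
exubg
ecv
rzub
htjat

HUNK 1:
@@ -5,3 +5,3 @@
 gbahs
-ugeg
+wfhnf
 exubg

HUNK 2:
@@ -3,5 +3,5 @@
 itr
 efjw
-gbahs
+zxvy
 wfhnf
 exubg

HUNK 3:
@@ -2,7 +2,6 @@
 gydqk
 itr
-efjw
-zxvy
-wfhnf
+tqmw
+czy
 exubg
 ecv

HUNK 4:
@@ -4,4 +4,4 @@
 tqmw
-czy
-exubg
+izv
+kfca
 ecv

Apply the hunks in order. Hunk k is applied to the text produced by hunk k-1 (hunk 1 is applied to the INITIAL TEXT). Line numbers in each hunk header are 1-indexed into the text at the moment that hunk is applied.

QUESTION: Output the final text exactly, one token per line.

Answer: tfi
gydqk
itr
tqmw
izv
kfca
ecv
rzub
htjat

Derivation:
Hunk 1: at line 5 remove [ugeg] add [wfhnf] -> 10 lines: tfi gydqk itr efjw gbahs wfhnf exubg ecv rzub htjat
Hunk 2: at line 3 remove [gbahs] add [zxvy] -> 10 lines: tfi gydqk itr efjw zxvy wfhnf exubg ecv rzub htjat
Hunk 3: at line 2 remove [efjw,zxvy,wfhnf] add [tqmw,czy] -> 9 lines: tfi gydqk itr tqmw czy exubg ecv rzub htjat
Hunk 4: at line 4 remove [czy,exubg] add [izv,kfca] -> 9 lines: tfi gydqk itr tqmw izv kfca ecv rzub htjat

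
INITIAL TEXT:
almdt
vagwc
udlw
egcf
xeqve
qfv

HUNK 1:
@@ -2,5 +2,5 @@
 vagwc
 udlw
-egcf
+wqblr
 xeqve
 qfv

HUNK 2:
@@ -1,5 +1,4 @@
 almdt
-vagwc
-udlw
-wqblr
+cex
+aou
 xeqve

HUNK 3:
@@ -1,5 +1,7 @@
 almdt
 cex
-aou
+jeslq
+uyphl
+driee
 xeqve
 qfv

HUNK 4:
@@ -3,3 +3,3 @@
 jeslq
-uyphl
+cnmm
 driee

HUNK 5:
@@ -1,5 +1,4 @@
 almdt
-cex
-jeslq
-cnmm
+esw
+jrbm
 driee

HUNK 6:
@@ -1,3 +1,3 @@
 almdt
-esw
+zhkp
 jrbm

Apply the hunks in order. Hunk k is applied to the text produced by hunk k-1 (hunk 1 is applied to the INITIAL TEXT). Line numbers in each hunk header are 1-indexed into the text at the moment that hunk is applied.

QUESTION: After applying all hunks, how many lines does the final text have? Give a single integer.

Answer: 6

Derivation:
Hunk 1: at line 2 remove [egcf] add [wqblr] -> 6 lines: almdt vagwc udlw wqblr xeqve qfv
Hunk 2: at line 1 remove [vagwc,udlw,wqblr] add [cex,aou] -> 5 lines: almdt cex aou xeqve qfv
Hunk 3: at line 1 remove [aou] add [jeslq,uyphl,driee] -> 7 lines: almdt cex jeslq uyphl driee xeqve qfv
Hunk 4: at line 3 remove [uyphl] add [cnmm] -> 7 lines: almdt cex jeslq cnmm driee xeqve qfv
Hunk 5: at line 1 remove [cex,jeslq,cnmm] add [esw,jrbm] -> 6 lines: almdt esw jrbm driee xeqve qfv
Hunk 6: at line 1 remove [esw] add [zhkp] -> 6 lines: almdt zhkp jrbm driee xeqve qfv
Final line count: 6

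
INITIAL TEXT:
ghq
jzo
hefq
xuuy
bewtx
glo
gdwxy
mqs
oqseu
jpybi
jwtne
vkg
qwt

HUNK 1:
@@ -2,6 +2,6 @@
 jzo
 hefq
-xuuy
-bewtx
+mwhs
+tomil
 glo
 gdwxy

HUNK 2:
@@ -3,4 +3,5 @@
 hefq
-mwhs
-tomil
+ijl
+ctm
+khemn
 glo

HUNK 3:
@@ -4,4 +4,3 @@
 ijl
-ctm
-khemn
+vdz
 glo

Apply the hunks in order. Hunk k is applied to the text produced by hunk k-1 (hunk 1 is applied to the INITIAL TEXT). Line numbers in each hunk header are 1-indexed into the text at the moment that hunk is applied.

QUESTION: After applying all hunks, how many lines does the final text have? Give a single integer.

Hunk 1: at line 2 remove [xuuy,bewtx] add [mwhs,tomil] -> 13 lines: ghq jzo hefq mwhs tomil glo gdwxy mqs oqseu jpybi jwtne vkg qwt
Hunk 2: at line 3 remove [mwhs,tomil] add [ijl,ctm,khemn] -> 14 lines: ghq jzo hefq ijl ctm khemn glo gdwxy mqs oqseu jpybi jwtne vkg qwt
Hunk 3: at line 4 remove [ctm,khemn] add [vdz] -> 13 lines: ghq jzo hefq ijl vdz glo gdwxy mqs oqseu jpybi jwtne vkg qwt
Final line count: 13

Answer: 13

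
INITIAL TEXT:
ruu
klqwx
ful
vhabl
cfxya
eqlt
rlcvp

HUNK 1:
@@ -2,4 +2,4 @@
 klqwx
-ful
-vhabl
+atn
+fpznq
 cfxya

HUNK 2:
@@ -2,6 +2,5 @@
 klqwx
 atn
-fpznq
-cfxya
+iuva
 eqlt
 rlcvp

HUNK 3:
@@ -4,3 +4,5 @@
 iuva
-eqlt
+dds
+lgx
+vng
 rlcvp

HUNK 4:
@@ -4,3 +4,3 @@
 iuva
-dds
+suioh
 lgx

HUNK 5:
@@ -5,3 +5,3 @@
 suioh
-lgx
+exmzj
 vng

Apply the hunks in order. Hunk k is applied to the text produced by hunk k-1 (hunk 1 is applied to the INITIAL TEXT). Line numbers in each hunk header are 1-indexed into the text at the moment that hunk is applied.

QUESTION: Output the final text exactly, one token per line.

Answer: ruu
klqwx
atn
iuva
suioh
exmzj
vng
rlcvp

Derivation:
Hunk 1: at line 2 remove [ful,vhabl] add [atn,fpznq] -> 7 lines: ruu klqwx atn fpznq cfxya eqlt rlcvp
Hunk 2: at line 2 remove [fpznq,cfxya] add [iuva] -> 6 lines: ruu klqwx atn iuva eqlt rlcvp
Hunk 3: at line 4 remove [eqlt] add [dds,lgx,vng] -> 8 lines: ruu klqwx atn iuva dds lgx vng rlcvp
Hunk 4: at line 4 remove [dds] add [suioh] -> 8 lines: ruu klqwx atn iuva suioh lgx vng rlcvp
Hunk 5: at line 5 remove [lgx] add [exmzj] -> 8 lines: ruu klqwx atn iuva suioh exmzj vng rlcvp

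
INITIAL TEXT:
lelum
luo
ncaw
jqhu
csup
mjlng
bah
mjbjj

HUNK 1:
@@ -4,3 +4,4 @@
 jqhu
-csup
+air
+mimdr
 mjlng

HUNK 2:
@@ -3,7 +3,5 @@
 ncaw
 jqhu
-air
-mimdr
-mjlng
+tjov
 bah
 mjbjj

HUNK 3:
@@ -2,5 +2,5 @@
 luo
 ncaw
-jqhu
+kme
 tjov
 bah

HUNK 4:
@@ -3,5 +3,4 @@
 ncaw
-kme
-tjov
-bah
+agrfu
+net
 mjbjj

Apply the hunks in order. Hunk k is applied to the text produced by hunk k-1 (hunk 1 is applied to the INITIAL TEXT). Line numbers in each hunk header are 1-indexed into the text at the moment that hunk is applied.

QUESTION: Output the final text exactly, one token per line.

Answer: lelum
luo
ncaw
agrfu
net
mjbjj

Derivation:
Hunk 1: at line 4 remove [csup] add [air,mimdr] -> 9 lines: lelum luo ncaw jqhu air mimdr mjlng bah mjbjj
Hunk 2: at line 3 remove [air,mimdr,mjlng] add [tjov] -> 7 lines: lelum luo ncaw jqhu tjov bah mjbjj
Hunk 3: at line 2 remove [jqhu] add [kme] -> 7 lines: lelum luo ncaw kme tjov bah mjbjj
Hunk 4: at line 3 remove [kme,tjov,bah] add [agrfu,net] -> 6 lines: lelum luo ncaw agrfu net mjbjj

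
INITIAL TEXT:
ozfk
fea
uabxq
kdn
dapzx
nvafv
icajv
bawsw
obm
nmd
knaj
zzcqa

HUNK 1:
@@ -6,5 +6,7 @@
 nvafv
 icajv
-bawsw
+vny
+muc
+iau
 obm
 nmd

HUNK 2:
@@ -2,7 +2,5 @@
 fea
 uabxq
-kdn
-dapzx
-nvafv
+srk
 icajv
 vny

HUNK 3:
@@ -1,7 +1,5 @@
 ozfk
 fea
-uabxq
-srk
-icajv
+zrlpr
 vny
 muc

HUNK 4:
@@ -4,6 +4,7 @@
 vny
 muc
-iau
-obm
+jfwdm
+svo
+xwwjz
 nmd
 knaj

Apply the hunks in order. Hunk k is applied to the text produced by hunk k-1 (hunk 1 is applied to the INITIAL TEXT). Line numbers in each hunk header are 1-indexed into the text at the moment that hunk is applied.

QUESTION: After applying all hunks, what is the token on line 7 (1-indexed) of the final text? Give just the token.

Hunk 1: at line 6 remove [bawsw] add [vny,muc,iau] -> 14 lines: ozfk fea uabxq kdn dapzx nvafv icajv vny muc iau obm nmd knaj zzcqa
Hunk 2: at line 2 remove [kdn,dapzx,nvafv] add [srk] -> 12 lines: ozfk fea uabxq srk icajv vny muc iau obm nmd knaj zzcqa
Hunk 3: at line 1 remove [uabxq,srk,icajv] add [zrlpr] -> 10 lines: ozfk fea zrlpr vny muc iau obm nmd knaj zzcqa
Hunk 4: at line 4 remove [iau,obm] add [jfwdm,svo,xwwjz] -> 11 lines: ozfk fea zrlpr vny muc jfwdm svo xwwjz nmd knaj zzcqa
Final line 7: svo

Answer: svo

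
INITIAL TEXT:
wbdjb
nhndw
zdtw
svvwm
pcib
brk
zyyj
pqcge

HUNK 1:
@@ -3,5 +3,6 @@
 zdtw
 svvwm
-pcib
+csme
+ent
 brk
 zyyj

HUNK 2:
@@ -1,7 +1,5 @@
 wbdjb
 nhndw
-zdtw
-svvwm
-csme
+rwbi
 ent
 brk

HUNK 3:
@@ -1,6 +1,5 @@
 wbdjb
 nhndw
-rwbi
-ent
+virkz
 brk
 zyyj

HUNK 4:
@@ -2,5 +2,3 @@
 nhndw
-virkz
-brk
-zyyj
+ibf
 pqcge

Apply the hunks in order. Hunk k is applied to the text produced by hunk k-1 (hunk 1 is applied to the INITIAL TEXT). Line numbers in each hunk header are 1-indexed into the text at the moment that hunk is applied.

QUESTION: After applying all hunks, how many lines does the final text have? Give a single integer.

Answer: 4

Derivation:
Hunk 1: at line 3 remove [pcib] add [csme,ent] -> 9 lines: wbdjb nhndw zdtw svvwm csme ent brk zyyj pqcge
Hunk 2: at line 1 remove [zdtw,svvwm,csme] add [rwbi] -> 7 lines: wbdjb nhndw rwbi ent brk zyyj pqcge
Hunk 3: at line 1 remove [rwbi,ent] add [virkz] -> 6 lines: wbdjb nhndw virkz brk zyyj pqcge
Hunk 4: at line 2 remove [virkz,brk,zyyj] add [ibf] -> 4 lines: wbdjb nhndw ibf pqcge
Final line count: 4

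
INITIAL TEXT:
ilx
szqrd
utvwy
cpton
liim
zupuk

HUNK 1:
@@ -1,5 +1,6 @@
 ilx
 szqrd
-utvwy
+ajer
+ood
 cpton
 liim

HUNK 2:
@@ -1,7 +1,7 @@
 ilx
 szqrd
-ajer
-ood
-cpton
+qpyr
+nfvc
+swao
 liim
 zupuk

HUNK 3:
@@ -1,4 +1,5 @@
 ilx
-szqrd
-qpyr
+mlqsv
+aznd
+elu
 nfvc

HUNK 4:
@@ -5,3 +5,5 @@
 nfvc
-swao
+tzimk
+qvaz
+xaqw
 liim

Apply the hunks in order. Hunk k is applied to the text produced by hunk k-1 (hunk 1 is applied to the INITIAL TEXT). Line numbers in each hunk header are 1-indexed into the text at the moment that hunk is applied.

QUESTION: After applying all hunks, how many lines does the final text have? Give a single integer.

Answer: 10

Derivation:
Hunk 1: at line 1 remove [utvwy] add [ajer,ood] -> 7 lines: ilx szqrd ajer ood cpton liim zupuk
Hunk 2: at line 1 remove [ajer,ood,cpton] add [qpyr,nfvc,swao] -> 7 lines: ilx szqrd qpyr nfvc swao liim zupuk
Hunk 3: at line 1 remove [szqrd,qpyr] add [mlqsv,aznd,elu] -> 8 lines: ilx mlqsv aznd elu nfvc swao liim zupuk
Hunk 4: at line 5 remove [swao] add [tzimk,qvaz,xaqw] -> 10 lines: ilx mlqsv aznd elu nfvc tzimk qvaz xaqw liim zupuk
Final line count: 10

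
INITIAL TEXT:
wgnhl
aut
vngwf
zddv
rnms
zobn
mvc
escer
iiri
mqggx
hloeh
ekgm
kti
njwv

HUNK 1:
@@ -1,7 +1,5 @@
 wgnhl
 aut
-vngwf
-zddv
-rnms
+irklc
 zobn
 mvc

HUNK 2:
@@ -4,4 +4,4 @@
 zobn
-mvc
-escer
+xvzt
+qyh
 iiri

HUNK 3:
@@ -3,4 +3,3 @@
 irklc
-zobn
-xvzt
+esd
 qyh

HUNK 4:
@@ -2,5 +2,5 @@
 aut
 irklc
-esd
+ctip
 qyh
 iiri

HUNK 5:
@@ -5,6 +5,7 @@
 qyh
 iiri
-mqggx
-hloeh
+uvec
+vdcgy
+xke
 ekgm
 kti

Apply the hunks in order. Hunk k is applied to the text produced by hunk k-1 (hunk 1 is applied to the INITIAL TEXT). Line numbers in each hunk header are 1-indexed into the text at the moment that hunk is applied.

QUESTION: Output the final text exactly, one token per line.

Hunk 1: at line 1 remove [vngwf,zddv,rnms] add [irklc] -> 12 lines: wgnhl aut irklc zobn mvc escer iiri mqggx hloeh ekgm kti njwv
Hunk 2: at line 4 remove [mvc,escer] add [xvzt,qyh] -> 12 lines: wgnhl aut irklc zobn xvzt qyh iiri mqggx hloeh ekgm kti njwv
Hunk 3: at line 3 remove [zobn,xvzt] add [esd] -> 11 lines: wgnhl aut irklc esd qyh iiri mqggx hloeh ekgm kti njwv
Hunk 4: at line 2 remove [esd] add [ctip] -> 11 lines: wgnhl aut irklc ctip qyh iiri mqggx hloeh ekgm kti njwv
Hunk 5: at line 5 remove [mqggx,hloeh] add [uvec,vdcgy,xke] -> 12 lines: wgnhl aut irklc ctip qyh iiri uvec vdcgy xke ekgm kti njwv

Answer: wgnhl
aut
irklc
ctip
qyh
iiri
uvec
vdcgy
xke
ekgm
kti
njwv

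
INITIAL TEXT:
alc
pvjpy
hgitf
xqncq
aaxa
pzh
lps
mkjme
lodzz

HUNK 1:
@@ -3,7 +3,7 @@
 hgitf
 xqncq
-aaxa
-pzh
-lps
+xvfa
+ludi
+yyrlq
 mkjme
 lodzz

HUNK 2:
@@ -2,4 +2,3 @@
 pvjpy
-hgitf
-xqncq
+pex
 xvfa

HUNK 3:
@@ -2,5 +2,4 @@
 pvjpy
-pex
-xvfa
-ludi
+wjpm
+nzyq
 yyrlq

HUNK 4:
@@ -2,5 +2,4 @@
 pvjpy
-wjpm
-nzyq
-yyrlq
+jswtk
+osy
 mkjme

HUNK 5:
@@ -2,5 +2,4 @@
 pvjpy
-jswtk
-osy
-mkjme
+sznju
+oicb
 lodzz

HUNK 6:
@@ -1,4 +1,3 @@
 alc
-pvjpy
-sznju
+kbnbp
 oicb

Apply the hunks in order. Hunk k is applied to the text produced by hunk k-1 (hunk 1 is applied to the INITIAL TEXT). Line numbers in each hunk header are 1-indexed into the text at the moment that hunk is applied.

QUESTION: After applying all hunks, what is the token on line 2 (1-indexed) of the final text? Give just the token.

Hunk 1: at line 3 remove [aaxa,pzh,lps] add [xvfa,ludi,yyrlq] -> 9 lines: alc pvjpy hgitf xqncq xvfa ludi yyrlq mkjme lodzz
Hunk 2: at line 2 remove [hgitf,xqncq] add [pex] -> 8 lines: alc pvjpy pex xvfa ludi yyrlq mkjme lodzz
Hunk 3: at line 2 remove [pex,xvfa,ludi] add [wjpm,nzyq] -> 7 lines: alc pvjpy wjpm nzyq yyrlq mkjme lodzz
Hunk 4: at line 2 remove [wjpm,nzyq,yyrlq] add [jswtk,osy] -> 6 lines: alc pvjpy jswtk osy mkjme lodzz
Hunk 5: at line 2 remove [jswtk,osy,mkjme] add [sznju,oicb] -> 5 lines: alc pvjpy sznju oicb lodzz
Hunk 6: at line 1 remove [pvjpy,sznju] add [kbnbp] -> 4 lines: alc kbnbp oicb lodzz
Final line 2: kbnbp

Answer: kbnbp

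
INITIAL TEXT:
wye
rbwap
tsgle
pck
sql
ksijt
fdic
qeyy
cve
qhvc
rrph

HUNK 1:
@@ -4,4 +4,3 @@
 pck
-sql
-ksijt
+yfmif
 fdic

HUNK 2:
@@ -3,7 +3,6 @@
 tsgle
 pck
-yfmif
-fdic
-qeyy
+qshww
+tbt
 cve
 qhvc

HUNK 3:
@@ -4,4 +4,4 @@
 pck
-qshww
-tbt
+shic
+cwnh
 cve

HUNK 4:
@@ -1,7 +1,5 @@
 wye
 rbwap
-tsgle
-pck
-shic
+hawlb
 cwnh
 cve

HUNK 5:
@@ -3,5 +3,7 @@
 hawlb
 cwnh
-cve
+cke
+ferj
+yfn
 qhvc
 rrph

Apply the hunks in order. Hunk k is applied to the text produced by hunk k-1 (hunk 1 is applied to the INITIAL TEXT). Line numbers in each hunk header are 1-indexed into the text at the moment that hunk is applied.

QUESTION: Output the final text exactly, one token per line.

Answer: wye
rbwap
hawlb
cwnh
cke
ferj
yfn
qhvc
rrph

Derivation:
Hunk 1: at line 4 remove [sql,ksijt] add [yfmif] -> 10 lines: wye rbwap tsgle pck yfmif fdic qeyy cve qhvc rrph
Hunk 2: at line 3 remove [yfmif,fdic,qeyy] add [qshww,tbt] -> 9 lines: wye rbwap tsgle pck qshww tbt cve qhvc rrph
Hunk 3: at line 4 remove [qshww,tbt] add [shic,cwnh] -> 9 lines: wye rbwap tsgle pck shic cwnh cve qhvc rrph
Hunk 4: at line 1 remove [tsgle,pck,shic] add [hawlb] -> 7 lines: wye rbwap hawlb cwnh cve qhvc rrph
Hunk 5: at line 3 remove [cve] add [cke,ferj,yfn] -> 9 lines: wye rbwap hawlb cwnh cke ferj yfn qhvc rrph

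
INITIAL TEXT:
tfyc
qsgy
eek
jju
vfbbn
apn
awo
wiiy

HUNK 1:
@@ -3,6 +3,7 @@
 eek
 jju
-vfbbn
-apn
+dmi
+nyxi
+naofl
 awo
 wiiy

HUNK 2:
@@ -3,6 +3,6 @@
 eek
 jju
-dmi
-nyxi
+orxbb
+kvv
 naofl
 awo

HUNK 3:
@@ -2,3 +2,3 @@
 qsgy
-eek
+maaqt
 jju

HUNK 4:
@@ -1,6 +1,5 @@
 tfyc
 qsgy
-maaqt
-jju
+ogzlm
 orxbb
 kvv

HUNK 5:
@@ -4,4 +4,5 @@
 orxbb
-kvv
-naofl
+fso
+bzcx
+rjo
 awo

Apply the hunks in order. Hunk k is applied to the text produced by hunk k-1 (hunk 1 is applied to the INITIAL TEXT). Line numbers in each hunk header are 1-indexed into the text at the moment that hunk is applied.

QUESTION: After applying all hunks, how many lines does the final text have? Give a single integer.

Hunk 1: at line 3 remove [vfbbn,apn] add [dmi,nyxi,naofl] -> 9 lines: tfyc qsgy eek jju dmi nyxi naofl awo wiiy
Hunk 2: at line 3 remove [dmi,nyxi] add [orxbb,kvv] -> 9 lines: tfyc qsgy eek jju orxbb kvv naofl awo wiiy
Hunk 3: at line 2 remove [eek] add [maaqt] -> 9 lines: tfyc qsgy maaqt jju orxbb kvv naofl awo wiiy
Hunk 4: at line 1 remove [maaqt,jju] add [ogzlm] -> 8 lines: tfyc qsgy ogzlm orxbb kvv naofl awo wiiy
Hunk 5: at line 4 remove [kvv,naofl] add [fso,bzcx,rjo] -> 9 lines: tfyc qsgy ogzlm orxbb fso bzcx rjo awo wiiy
Final line count: 9

Answer: 9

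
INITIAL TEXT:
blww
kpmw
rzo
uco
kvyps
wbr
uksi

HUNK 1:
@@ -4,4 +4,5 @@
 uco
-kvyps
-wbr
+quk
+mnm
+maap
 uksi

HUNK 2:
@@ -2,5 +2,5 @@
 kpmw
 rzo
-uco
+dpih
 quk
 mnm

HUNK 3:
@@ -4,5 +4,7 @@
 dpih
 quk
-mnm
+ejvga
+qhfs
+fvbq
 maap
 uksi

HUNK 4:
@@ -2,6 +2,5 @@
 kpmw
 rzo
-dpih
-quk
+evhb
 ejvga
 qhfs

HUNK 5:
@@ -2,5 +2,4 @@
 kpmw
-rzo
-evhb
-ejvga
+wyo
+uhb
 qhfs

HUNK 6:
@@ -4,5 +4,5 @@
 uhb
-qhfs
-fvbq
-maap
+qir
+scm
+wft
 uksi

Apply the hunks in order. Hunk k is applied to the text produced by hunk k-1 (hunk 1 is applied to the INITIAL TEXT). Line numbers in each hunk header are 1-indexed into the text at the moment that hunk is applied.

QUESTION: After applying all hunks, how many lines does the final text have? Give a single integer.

Answer: 8

Derivation:
Hunk 1: at line 4 remove [kvyps,wbr] add [quk,mnm,maap] -> 8 lines: blww kpmw rzo uco quk mnm maap uksi
Hunk 2: at line 2 remove [uco] add [dpih] -> 8 lines: blww kpmw rzo dpih quk mnm maap uksi
Hunk 3: at line 4 remove [mnm] add [ejvga,qhfs,fvbq] -> 10 lines: blww kpmw rzo dpih quk ejvga qhfs fvbq maap uksi
Hunk 4: at line 2 remove [dpih,quk] add [evhb] -> 9 lines: blww kpmw rzo evhb ejvga qhfs fvbq maap uksi
Hunk 5: at line 2 remove [rzo,evhb,ejvga] add [wyo,uhb] -> 8 lines: blww kpmw wyo uhb qhfs fvbq maap uksi
Hunk 6: at line 4 remove [qhfs,fvbq,maap] add [qir,scm,wft] -> 8 lines: blww kpmw wyo uhb qir scm wft uksi
Final line count: 8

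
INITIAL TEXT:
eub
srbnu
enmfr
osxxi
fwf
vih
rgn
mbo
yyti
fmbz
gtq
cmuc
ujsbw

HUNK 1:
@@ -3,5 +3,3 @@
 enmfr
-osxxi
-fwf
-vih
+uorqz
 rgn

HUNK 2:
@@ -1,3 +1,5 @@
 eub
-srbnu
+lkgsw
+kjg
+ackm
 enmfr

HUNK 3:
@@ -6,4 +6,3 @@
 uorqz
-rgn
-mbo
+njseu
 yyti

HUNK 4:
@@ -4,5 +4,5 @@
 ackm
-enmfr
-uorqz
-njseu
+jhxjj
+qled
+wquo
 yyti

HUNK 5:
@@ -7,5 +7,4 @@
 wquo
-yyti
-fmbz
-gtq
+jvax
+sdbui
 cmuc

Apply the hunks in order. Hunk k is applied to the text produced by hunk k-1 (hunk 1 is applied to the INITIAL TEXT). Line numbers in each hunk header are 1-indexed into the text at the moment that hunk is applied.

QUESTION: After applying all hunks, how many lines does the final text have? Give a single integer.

Answer: 11

Derivation:
Hunk 1: at line 3 remove [osxxi,fwf,vih] add [uorqz] -> 11 lines: eub srbnu enmfr uorqz rgn mbo yyti fmbz gtq cmuc ujsbw
Hunk 2: at line 1 remove [srbnu] add [lkgsw,kjg,ackm] -> 13 lines: eub lkgsw kjg ackm enmfr uorqz rgn mbo yyti fmbz gtq cmuc ujsbw
Hunk 3: at line 6 remove [rgn,mbo] add [njseu] -> 12 lines: eub lkgsw kjg ackm enmfr uorqz njseu yyti fmbz gtq cmuc ujsbw
Hunk 4: at line 4 remove [enmfr,uorqz,njseu] add [jhxjj,qled,wquo] -> 12 lines: eub lkgsw kjg ackm jhxjj qled wquo yyti fmbz gtq cmuc ujsbw
Hunk 5: at line 7 remove [yyti,fmbz,gtq] add [jvax,sdbui] -> 11 lines: eub lkgsw kjg ackm jhxjj qled wquo jvax sdbui cmuc ujsbw
Final line count: 11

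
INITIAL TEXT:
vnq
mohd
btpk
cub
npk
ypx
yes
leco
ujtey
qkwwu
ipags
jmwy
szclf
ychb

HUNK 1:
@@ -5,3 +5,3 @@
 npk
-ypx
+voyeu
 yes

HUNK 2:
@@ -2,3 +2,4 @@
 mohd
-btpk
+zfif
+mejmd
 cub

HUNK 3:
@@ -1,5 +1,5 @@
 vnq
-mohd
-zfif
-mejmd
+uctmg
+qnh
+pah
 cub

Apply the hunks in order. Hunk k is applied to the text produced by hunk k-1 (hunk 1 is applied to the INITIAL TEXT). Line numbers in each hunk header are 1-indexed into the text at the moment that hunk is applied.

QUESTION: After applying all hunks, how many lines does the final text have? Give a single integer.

Answer: 15

Derivation:
Hunk 1: at line 5 remove [ypx] add [voyeu] -> 14 lines: vnq mohd btpk cub npk voyeu yes leco ujtey qkwwu ipags jmwy szclf ychb
Hunk 2: at line 2 remove [btpk] add [zfif,mejmd] -> 15 lines: vnq mohd zfif mejmd cub npk voyeu yes leco ujtey qkwwu ipags jmwy szclf ychb
Hunk 3: at line 1 remove [mohd,zfif,mejmd] add [uctmg,qnh,pah] -> 15 lines: vnq uctmg qnh pah cub npk voyeu yes leco ujtey qkwwu ipags jmwy szclf ychb
Final line count: 15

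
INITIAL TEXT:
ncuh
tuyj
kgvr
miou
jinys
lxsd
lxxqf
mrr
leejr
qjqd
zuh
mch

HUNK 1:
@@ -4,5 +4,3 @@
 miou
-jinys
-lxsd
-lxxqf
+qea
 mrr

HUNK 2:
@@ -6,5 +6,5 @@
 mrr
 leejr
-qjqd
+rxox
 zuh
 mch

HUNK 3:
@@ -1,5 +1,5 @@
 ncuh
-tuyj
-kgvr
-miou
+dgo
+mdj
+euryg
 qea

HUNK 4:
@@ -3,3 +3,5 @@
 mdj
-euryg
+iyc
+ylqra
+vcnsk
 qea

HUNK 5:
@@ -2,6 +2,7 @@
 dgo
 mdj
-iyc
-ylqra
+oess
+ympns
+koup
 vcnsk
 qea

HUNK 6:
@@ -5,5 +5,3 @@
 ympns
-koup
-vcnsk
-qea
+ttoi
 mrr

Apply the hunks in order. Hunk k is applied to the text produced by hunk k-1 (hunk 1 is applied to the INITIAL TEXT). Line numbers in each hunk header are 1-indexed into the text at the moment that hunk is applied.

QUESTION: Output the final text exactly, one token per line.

Answer: ncuh
dgo
mdj
oess
ympns
ttoi
mrr
leejr
rxox
zuh
mch

Derivation:
Hunk 1: at line 4 remove [jinys,lxsd,lxxqf] add [qea] -> 10 lines: ncuh tuyj kgvr miou qea mrr leejr qjqd zuh mch
Hunk 2: at line 6 remove [qjqd] add [rxox] -> 10 lines: ncuh tuyj kgvr miou qea mrr leejr rxox zuh mch
Hunk 3: at line 1 remove [tuyj,kgvr,miou] add [dgo,mdj,euryg] -> 10 lines: ncuh dgo mdj euryg qea mrr leejr rxox zuh mch
Hunk 4: at line 3 remove [euryg] add [iyc,ylqra,vcnsk] -> 12 lines: ncuh dgo mdj iyc ylqra vcnsk qea mrr leejr rxox zuh mch
Hunk 5: at line 2 remove [iyc,ylqra] add [oess,ympns,koup] -> 13 lines: ncuh dgo mdj oess ympns koup vcnsk qea mrr leejr rxox zuh mch
Hunk 6: at line 5 remove [koup,vcnsk,qea] add [ttoi] -> 11 lines: ncuh dgo mdj oess ympns ttoi mrr leejr rxox zuh mch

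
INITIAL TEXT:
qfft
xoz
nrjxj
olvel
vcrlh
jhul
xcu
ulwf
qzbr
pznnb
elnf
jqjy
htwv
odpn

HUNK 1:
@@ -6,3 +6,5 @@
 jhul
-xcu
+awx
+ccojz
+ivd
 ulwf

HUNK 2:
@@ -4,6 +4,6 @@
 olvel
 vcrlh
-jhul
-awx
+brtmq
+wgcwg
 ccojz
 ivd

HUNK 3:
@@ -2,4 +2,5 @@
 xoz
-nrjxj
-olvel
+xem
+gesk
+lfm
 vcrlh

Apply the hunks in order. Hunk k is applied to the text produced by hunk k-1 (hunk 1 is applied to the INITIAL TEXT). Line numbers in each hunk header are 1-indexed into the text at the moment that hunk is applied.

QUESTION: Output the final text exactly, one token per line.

Answer: qfft
xoz
xem
gesk
lfm
vcrlh
brtmq
wgcwg
ccojz
ivd
ulwf
qzbr
pznnb
elnf
jqjy
htwv
odpn

Derivation:
Hunk 1: at line 6 remove [xcu] add [awx,ccojz,ivd] -> 16 lines: qfft xoz nrjxj olvel vcrlh jhul awx ccojz ivd ulwf qzbr pznnb elnf jqjy htwv odpn
Hunk 2: at line 4 remove [jhul,awx] add [brtmq,wgcwg] -> 16 lines: qfft xoz nrjxj olvel vcrlh brtmq wgcwg ccojz ivd ulwf qzbr pznnb elnf jqjy htwv odpn
Hunk 3: at line 2 remove [nrjxj,olvel] add [xem,gesk,lfm] -> 17 lines: qfft xoz xem gesk lfm vcrlh brtmq wgcwg ccojz ivd ulwf qzbr pznnb elnf jqjy htwv odpn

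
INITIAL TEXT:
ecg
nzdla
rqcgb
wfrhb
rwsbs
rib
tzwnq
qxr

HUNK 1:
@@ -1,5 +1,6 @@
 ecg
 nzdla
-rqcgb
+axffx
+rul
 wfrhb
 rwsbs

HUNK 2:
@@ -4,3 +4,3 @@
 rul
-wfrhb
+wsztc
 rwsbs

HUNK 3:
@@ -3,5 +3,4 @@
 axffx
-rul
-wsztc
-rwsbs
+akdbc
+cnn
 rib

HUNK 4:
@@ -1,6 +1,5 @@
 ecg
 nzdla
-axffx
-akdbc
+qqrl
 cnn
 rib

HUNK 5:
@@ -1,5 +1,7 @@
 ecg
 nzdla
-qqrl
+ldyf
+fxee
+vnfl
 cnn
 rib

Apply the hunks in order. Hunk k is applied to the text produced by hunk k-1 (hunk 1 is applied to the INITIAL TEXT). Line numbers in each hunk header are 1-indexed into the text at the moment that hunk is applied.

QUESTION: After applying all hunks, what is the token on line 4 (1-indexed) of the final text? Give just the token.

Answer: fxee

Derivation:
Hunk 1: at line 1 remove [rqcgb] add [axffx,rul] -> 9 lines: ecg nzdla axffx rul wfrhb rwsbs rib tzwnq qxr
Hunk 2: at line 4 remove [wfrhb] add [wsztc] -> 9 lines: ecg nzdla axffx rul wsztc rwsbs rib tzwnq qxr
Hunk 3: at line 3 remove [rul,wsztc,rwsbs] add [akdbc,cnn] -> 8 lines: ecg nzdla axffx akdbc cnn rib tzwnq qxr
Hunk 4: at line 1 remove [axffx,akdbc] add [qqrl] -> 7 lines: ecg nzdla qqrl cnn rib tzwnq qxr
Hunk 5: at line 1 remove [qqrl] add [ldyf,fxee,vnfl] -> 9 lines: ecg nzdla ldyf fxee vnfl cnn rib tzwnq qxr
Final line 4: fxee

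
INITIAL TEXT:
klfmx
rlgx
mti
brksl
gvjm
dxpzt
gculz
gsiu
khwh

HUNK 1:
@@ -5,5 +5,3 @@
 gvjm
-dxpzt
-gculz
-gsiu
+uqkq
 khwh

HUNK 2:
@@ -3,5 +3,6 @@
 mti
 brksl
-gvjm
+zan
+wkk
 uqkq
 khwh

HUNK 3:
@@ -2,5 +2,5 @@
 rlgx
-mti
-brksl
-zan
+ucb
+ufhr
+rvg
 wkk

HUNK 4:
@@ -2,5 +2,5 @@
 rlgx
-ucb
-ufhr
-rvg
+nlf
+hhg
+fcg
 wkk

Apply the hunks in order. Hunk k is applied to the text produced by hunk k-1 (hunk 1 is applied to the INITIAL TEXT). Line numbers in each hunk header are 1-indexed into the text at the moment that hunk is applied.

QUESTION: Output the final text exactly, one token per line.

Answer: klfmx
rlgx
nlf
hhg
fcg
wkk
uqkq
khwh

Derivation:
Hunk 1: at line 5 remove [dxpzt,gculz,gsiu] add [uqkq] -> 7 lines: klfmx rlgx mti brksl gvjm uqkq khwh
Hunk 2: at line 3 remove [gvjm] add [zan,wkk] -> 8 lines: klfmx rlgx mti brksl zan wkk uqkq khwh
Hunk 3: at line 2 remove [mti,brksl,zan] add [ucb,ufhr,rvg] -> 8 lines: klfmx rlgx ucb ufhr rvg wkk uqkq khwh
Hunk 4: at line 2 remove [ucb,ufhr,rvg] add [nlf,hhg,fcg] -> 8 lines: klfmx rlgx nlf hhg fcg wkk uqkq khwh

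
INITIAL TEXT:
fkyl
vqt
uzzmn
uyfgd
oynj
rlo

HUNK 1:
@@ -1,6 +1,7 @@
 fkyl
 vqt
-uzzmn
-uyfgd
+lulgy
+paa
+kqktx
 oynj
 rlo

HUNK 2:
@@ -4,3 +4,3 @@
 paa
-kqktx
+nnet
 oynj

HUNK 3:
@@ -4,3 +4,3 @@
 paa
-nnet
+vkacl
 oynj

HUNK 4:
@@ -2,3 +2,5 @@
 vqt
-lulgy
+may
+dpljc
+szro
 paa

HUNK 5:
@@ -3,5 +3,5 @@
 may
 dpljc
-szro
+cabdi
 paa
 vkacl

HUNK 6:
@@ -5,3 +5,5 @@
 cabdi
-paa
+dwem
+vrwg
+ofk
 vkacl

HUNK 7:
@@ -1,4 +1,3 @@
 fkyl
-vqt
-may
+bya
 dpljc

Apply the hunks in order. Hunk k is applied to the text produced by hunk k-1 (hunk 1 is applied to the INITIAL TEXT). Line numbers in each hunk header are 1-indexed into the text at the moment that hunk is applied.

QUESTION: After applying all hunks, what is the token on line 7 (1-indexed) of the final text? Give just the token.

Hunk 1: at line 1 remove [uzzmn,uyfgd] add [lulgy,paa,kqktx] -> 7 lines: fkyl vqt lulgy paa kqktx oynj rlo
Hunk 2: at line 4 remove [kqktx] add [nnet] -> 7 lines: fkyl vqt lulgy paa nnet oynj rlo
Hunk 3: at line 4 remove [nnet] add [vkacl] -> 7 lines: fkyl vqt lulgy paa vkacl oynj rlo
Hunk 4: at line 2 remove [lulgy] add [may,dpljc,szro] -> 9 lines: fkyl vqt may dpljc szro paa vkacl oynj rlo
Hunk 5: at line 3 remove [szro] add [cabdi] -> 9 lines: fkyl vqt may dpljc cabdi paa vkacl oynj rlo
Hunk 6: at line 5 remove [paa] add [dwem,vrwg,ofk] -> 11 lines: fkyl vqt may dpljc cabdi dwem vrwg ofk vkacl oynj rlo
Hunk 7: at line 1 remove [vqt,may] add [bya] -> 10 lines: fkyl bya dpljc cabdi dwem vrwg ofk vkacl oynj rlo
Final line 7: ofk

Answer: ofk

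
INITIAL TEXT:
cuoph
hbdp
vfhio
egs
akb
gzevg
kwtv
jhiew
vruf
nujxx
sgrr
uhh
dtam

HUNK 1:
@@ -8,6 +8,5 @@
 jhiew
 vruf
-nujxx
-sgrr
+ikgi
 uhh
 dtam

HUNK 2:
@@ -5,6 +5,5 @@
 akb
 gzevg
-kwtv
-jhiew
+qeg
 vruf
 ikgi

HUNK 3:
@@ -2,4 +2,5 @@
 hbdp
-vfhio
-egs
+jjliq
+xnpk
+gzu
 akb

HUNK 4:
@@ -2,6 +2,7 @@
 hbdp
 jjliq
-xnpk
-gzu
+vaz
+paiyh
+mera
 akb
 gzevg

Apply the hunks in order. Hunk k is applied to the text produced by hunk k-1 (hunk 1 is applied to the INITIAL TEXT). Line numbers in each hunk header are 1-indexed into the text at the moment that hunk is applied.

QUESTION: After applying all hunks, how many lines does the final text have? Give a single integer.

Hunk 1: at line 8 remove [nujxx,sgrr] add [ikgi] -> 12 lines: cuoph hbdp vfhio egs akb gzevg kwtv jhiew vruf ikgi uhh dtam
Hunk 2: at line 5 remove [kwtv,jhiew] add [qeg] -> 11 lines: cuoph hbdp vfhio egs akb gzevg qeg vruf ikgi uhh dtam
Hunk 3: at line 2 remove [vfhio,egs] add [jjliq,xnpk,gzu] -> 12 lines: cuoph hbdp jjliq xnpk gzu akb gzevg qeg vruf ikgi uhh dtam
Hunk 4: at line 2 remove [xnpk,gzu] add [vaz,paiyh,mera] -> 13 lines: cuoph hbdp jjliq vaz paiyh mera akb gzevg qeg vruf ikgi uhh dtam
Final line count: 13

Answer: 13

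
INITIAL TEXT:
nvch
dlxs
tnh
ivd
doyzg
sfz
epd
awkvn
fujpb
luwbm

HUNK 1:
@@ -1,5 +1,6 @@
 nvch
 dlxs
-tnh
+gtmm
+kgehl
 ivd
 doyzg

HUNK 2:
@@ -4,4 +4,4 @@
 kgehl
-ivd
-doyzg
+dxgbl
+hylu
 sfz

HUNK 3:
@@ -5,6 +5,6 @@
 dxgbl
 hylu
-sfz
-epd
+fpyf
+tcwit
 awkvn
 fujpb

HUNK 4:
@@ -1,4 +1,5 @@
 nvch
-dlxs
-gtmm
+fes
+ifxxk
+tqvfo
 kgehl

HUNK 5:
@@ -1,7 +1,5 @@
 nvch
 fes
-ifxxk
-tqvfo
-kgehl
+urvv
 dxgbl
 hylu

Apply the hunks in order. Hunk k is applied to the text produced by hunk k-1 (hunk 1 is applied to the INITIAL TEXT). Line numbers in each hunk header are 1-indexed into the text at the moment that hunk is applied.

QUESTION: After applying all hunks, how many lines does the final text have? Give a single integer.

Answer: 10

Derivation:
Hunk 1: at line 1 remove [tnh] add [gtmm,kgehl] -> 11 lines: nvch dlxs gtmm kgehl ivd doyzg sfz epd awkvn fujpb luwbm
Hunk 2: at line 4 remove [ivd,doyzg] add [dxgbl,hylu] -> 11 lines: nvch dlxs gtmm kgehl dxgbl hylu sfz epd awkvn fujpb luwbm
Hunk 3: at line 5 remove [sfz,epd] add [fpyf,tcwit] -> 11 lines: nvch dlxs gtmm kgehl dxgbl hylu fpyf tcwit awkvn fujpb luwbm
Hunk 4: at line 1 remove [dlxs,gtmm] add [fes,ifxxk,tqvfo] -> 12 lines: nvch fes ifxxk tqvfo kgehl dxgbl hylu fpyf tcwit awkvn fujpb luwbm
Hunk 5: at line 1 remove [ifxxk,tqvfo,kgehl] add [urvv] -> 10 lines: nvch fes urvv dxgbl hylu fpyf tcwit awkvn fujpb luwbm
Final line count: 10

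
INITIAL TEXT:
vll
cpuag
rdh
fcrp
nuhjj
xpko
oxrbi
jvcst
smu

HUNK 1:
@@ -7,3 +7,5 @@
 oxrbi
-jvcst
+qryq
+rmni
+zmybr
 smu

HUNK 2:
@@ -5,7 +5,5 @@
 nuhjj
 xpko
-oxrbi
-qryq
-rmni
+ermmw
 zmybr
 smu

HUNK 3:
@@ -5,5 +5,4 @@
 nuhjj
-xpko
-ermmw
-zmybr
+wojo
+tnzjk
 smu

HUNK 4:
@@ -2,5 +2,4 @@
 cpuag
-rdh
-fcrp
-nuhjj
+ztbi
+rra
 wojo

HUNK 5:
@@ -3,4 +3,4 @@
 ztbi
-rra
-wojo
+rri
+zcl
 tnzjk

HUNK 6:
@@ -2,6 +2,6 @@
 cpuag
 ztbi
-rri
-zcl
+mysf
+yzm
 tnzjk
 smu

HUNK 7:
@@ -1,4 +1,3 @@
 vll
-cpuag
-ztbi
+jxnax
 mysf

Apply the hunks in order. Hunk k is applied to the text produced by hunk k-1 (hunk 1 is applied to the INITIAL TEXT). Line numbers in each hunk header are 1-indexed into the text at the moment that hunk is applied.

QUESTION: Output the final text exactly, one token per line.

Hunk 1: at line 7 remove [jvcst] add [qryq,rmni,zmybr] -> 11 lines: vll cpuag rdh fcrp nuhjj xpko oxrbi qryq rmni zmybr smu
Hunk 2: at line 5 remove [oxrbi,qryq,rmni] add [ermmw] -> 9 lines: vll cpuag rdh fcrp nuhjj xpko ermmw zmybr smu
Hunk 3: at line 5 remove [xpko,ermmw,zmybr] add [wojo,tnzjk] -> 8 lines: vll cpuag rdh fcrp nuhjj wojo tnzjk smu
Hunk 4: at line 2 remove [rdh,fcrp,nuhjj] add [ztbi,rra] -> 7 lines: vll cpuag ztbi rra wojo tnzjk smu
Hunk 5: at line 3 remove [rra,wojo] add [rri,zcl] -> 7 lines: vll cpuag ztbi rri zcl tnzjk smu
Hunk 6: at line 2 remove [rri,zcl] add [mysf,yzm] -> 7 lines: vll cpuag ztbi mysf yzm tnzjk smu
Hunk 7: at line 1 remove [cpuag,ztbi] add [jxnax] -> 6 lines: vll jxnax mysf yzm tnzjk smu

Answer: vll
jxnax
mysf
yzm
tnzjk
smu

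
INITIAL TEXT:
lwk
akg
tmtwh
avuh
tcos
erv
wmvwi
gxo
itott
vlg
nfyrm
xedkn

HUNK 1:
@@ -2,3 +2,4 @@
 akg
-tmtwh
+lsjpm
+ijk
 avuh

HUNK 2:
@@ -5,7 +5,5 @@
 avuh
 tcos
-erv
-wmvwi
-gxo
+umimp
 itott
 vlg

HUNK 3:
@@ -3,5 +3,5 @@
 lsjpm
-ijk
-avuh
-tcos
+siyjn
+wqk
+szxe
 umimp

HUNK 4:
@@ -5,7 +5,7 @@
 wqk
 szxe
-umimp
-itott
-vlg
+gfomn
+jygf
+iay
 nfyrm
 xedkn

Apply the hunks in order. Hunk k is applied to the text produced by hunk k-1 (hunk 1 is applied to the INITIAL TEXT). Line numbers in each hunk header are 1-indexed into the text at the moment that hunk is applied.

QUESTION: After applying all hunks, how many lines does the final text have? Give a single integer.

Answer: 11

Derivation:
Hunk 1: at line 2 remove [tmtwh] add [lsjpm,ijk] -> 13 lines: lwk akg lsjpm ijk avuh tcos erv wmvwi gxo itott vlg nfyrm xedkn
Hunk 2: at line 5 remove [erv,wmvwi,gxo] add [umimp] -> 11 lines: lwk akg lsjpm ijk avuh tcos umimp itott vlg nfyrm xedkn
Hunk 3: at line 3 remove [ijk,avuh,tcos] add [siyjn,wqk,szxe] -> 11 lines: lwk akg lsjpm siyjn wqk szxe umimp itott vlg nfyrm xedkn
Hunk 4: at line 5 remove [umimp,itott,vlg] add [gfomn,jygf,iay] -> 11 lines: lwk akg lsjpm siyjn wqk szxe gfomn jygf iay nfyrm xedkn
Final line count: 11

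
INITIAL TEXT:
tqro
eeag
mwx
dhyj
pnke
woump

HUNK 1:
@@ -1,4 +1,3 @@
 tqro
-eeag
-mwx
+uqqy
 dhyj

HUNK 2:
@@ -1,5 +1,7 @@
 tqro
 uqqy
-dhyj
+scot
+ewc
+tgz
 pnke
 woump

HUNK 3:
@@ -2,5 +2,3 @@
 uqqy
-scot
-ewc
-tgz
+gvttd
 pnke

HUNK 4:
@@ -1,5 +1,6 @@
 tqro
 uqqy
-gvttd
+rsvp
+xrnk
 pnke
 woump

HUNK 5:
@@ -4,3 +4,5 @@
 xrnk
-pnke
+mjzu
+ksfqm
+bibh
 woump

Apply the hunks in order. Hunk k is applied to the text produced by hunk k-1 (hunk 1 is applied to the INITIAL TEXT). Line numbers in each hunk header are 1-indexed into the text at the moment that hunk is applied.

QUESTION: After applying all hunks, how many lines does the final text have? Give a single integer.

Hunk 1: at line 1 remove [eeag,mwx] add [uqqy] -> 5 lines: tqro uqqy dhyj pnke woump
Hunk 2: at line 1 remove [dhyj] add [scot,ewc,tgz] -> 7 lines: tqro uqqy scot ewc tgz pnke woump
Hunk 3: at line 2 remove [scot,ewc,tgz] add [gvttd] -> 5 lines: tqro uqqy gvttd pnke woump
Hunk 4: at line 1 remove [gvttd] add [rsvp,xrnk] -> 6 lines: tqro uqqy rsvp xrnk pnke woump
Hunk 5: at line 4 remove [pnke] add [mjzu,ksfqm,bibh] -> 8 lines: tqro uqqy rsvp xrnk mjzu ksfqm bibh woump
Final line count: 8

Answer: 8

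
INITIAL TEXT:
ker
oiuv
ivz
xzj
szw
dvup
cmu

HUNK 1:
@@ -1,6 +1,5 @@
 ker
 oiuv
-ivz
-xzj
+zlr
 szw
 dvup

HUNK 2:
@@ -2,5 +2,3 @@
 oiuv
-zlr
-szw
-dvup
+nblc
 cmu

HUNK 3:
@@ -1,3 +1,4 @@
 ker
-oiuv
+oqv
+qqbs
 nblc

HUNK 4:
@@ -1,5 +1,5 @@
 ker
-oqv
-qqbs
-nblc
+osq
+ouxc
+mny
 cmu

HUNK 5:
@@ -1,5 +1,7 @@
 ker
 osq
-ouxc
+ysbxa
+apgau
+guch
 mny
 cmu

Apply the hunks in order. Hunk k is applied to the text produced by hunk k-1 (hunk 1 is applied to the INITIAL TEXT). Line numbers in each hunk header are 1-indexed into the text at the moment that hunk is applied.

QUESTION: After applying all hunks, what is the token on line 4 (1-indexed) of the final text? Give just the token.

Hunk 1: at line 1 remove [ivz,xzj] add [zlr] -> 6 lines: ker oiuv zlr szw dvup cmu
Hunk 2: at line 2 remove [zlr,szw,dvup] add [nblc] -> 4 lines: ker oiuv nblc cmu
Hunk 3: at line 1 remove [oiuv] add [oqv,qqbs] -> 5 lines: ker oqv qqbs nblc cmu
Hunk 4: at line 1 remove [oqv,qqbs,nblc] add [osq,ouxc,mny] -> 5 lines: ker osq ouxc mny cmu
Hunk 5: at line 1 remove [ouxc] add [ysbxa,apgau,guch] -> 7 lines: ker osq ysbxa apgau guch mny cmu
Final line 4: apgau

Answer: apgau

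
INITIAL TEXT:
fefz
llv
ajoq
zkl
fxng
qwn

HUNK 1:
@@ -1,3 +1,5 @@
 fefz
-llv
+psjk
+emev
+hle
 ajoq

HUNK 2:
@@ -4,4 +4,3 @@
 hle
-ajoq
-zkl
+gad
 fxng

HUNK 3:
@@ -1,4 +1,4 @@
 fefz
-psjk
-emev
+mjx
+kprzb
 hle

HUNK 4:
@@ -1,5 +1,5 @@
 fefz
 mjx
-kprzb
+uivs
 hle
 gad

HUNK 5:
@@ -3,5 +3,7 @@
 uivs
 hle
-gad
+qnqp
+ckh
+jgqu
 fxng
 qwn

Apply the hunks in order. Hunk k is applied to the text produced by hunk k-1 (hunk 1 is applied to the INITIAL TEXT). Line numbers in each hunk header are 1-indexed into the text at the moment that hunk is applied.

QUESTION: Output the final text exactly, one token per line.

Hunk 1: at line 1 remove [llv] add [psjk,emev,hle] -> 8 lines: fefz psjk emev hle ajoq zkl fxng qwn
Hunk 2: at line 4 remove [ajoq,zkl] add [gad] -> 7 lines: fefz psjk emev hle gad fxng qwn
Hunk 3: at line 1 remove [psjk,emev] add [mjx,kprzb] -> 7 lines: fefz mjx kprzb hle gad fxng qwn
Hunk 4: at line 1 remove [kprzb] add [uivs] -> 7 lines: fefz mjx uivs hle gad fxng qwn
Hunk 5: at line 3 remove [gad] add [qnqp,ckh,jgqu] -> 9 lines: fefz mjx uivs hle qnqp ckh jgqu fxng qwn

Answer: fefz
mjx
uivs
hle
qnqp
ckh
jgqu
fxng
qwn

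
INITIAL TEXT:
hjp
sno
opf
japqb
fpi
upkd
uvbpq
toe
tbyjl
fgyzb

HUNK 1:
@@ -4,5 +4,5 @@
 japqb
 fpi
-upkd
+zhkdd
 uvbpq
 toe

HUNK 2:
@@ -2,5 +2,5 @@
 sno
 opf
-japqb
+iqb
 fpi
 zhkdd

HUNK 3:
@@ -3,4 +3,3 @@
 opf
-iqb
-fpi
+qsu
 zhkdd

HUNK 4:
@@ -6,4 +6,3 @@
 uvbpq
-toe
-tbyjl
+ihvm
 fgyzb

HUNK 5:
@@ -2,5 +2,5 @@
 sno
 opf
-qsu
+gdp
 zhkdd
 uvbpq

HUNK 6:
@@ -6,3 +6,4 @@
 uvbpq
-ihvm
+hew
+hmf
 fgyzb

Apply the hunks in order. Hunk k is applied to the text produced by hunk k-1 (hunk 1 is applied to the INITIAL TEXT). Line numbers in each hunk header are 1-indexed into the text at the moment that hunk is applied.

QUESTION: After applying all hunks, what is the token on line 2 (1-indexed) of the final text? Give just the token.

Hunk 1: at line 4 remove [upkd] add [zhkdd] -> 10 lines: hjp sno opf japqb fpi zhkdd uvbpq toe tbyjl fgyzb
Hunk 2: at line 2 remove [japqb] add [iqb] -> 10 lines: hjp sno opf iqb fpi zhkdd uvbpq toe tbyjl fgyzb
Hunk 3: at line 3 remove [iqb,fpi] add [qsu] -> 9 lines: hjp sno opf qsu zhkdd uvbpq toe tbyjl fgyzb
Hunk 4: at line 6 remove [toe,tbyjl] add [ihvm] -> 8 lines: hjp sno opf qsu zhkdd uvbpq ihvm fgyzb
Hunk 5: at line 2 remove [qsu] add [gdp] -> 8 lines: hjp sno opf gdp zhkdd uvbpq ihvm fgyzb
Hunk 6: at line 6 remove [ihvm] add [hew,hmf] -> 9 lines: hjp sno opf gdp zhkdd uvbpq hew hmf fgyzb
Final line 2: sno

Answer: sno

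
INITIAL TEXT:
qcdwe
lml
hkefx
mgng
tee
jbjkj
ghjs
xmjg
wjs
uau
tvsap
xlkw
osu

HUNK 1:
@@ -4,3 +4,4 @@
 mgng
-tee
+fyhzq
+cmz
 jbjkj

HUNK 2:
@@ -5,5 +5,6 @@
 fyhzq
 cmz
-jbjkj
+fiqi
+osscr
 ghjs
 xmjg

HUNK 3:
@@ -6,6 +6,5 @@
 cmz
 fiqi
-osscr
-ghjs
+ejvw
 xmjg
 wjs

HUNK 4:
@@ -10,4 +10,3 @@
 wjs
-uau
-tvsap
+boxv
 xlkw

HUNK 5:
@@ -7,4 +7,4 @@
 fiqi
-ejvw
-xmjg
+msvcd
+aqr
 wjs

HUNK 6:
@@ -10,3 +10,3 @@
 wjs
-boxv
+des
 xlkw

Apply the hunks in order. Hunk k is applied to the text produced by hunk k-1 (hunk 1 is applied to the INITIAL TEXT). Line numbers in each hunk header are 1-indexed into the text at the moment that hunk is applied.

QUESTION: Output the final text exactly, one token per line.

Answer: qcdwe
lml
hkefx
mgng
fyhzq
cmz
fiqi
msvcd
aqr
wjs
des
xlkw
osu

Derivation:
Hunk 1: at line 4 remove [tee] add [fyhzq,cmz] -> 14 lines: qcdwe lml hkefx mgng fyhzq cmz jbjkj ghjs xmjg wjs uau tvsap xlkw osu
Hunk 2: at line 5 remove [jbjkj] add [fiqi,osscr] -> 15 lines: qcdwe lml hkefx mgng fyhzq cmz fiqi osscr ghjs xmjg wjs uau tvsap xlkw osu
Hunk 3: at line 6 remove [osscr,ghjs] add [ejvw] -> 14 lines: qcdwe lml hkefx mgng fyhzq cmz fiqi ejvw xmjg wjs uau tvsap xlkw osu
Hunk 4: at line 10 remove [uau,tvsap] add [boxv] -> 13 lines: qcdwe lml hkefx mgng fyhzq cmz fiqi ejvw xmjg wjs boxv xlkw osu
Hunk 5: at line 7 remove [ejvw,xmjg] add [msvcd,aqr] -> 13 lines: qcdwe lml hkefx mgng fyhzq cmz fiqi msvcd aqr wjs boxv xlkw osu
Hunk 6: at line 10 remove [boxv] add [des] -> 13 lines: qcdwe lml hkefx mgng fyhzq cmz fiqi msvcd aqr wjs des xlkw osu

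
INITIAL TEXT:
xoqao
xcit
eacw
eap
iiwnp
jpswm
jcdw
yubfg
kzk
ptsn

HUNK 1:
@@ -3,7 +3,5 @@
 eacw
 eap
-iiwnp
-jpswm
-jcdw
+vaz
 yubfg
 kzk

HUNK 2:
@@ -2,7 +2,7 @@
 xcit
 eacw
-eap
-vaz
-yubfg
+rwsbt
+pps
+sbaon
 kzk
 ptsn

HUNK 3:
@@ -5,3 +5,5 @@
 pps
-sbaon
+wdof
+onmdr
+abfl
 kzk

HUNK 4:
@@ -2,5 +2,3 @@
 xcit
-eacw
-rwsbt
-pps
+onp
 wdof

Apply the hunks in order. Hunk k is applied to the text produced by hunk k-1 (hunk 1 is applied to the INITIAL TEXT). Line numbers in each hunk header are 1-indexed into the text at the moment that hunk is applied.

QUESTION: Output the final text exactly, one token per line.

Answer: xoqao
xcit
onp
wdof
onmdr
abfl
kzk
ptsn

Derivation:
Hunk 1: at line 3 remove [iiwnp,jpswm,jcdw] add [vaz] -> 8 lines: xoqao xcit eacw eap vaz yubfg kzk ptsn
Hunk 2: at line 2 remove [eap,vaz,yubfg] add [rwsbt,pps,sbaon] -> 8 lines: xoqao xcit eacw rwsbt pps sbaon kzk ptsn
Hunk 3: at line 5 remove [sbaon] add [wdof,onmdr,abfl] -> 10 lines: xoqao xcit eacw rwsbt pps wdof onmdr abfl kzk ptsn
Hunk 4: at line 2 remove [eacw,rwsbt,pps] add [onp] -> 8 lines: xoqao xcit onp wdof onmdr abfl kzk ptsn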